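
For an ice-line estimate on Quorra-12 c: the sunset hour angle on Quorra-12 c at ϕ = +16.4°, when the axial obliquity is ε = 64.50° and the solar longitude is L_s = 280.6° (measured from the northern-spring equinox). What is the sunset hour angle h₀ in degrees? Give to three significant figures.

Solar declination: sin δ = sin ε · sin L_s = sin 64.50° × sin 280.6° = -0.88718, so δ = -62.521°.
cos h₀ = −tan ϕ · tan δ = −tan(+16.4°) × tan(-62.521°) = 0.5659, so h₀ = 0.9693 rad = 55.54°.

h₀ = 55.5°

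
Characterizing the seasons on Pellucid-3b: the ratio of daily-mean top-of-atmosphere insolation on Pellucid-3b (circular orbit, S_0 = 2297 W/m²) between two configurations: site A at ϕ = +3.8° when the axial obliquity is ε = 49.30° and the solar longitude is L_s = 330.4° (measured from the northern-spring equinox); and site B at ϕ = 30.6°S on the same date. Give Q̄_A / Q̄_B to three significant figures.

Q̄_A / Q̄_B ≈ 0.791

— Configuration A (ϕ=+3.8°):
Solar declination: sin δ = sin ε · sin L_s = sin 49.30° × sin 330.4° = -0.37447, so δ = -21.992°.
cos h₀ = −tan(+3.8°) tan(-21.992°) = 0.0268, h₀ = 1.5440 rad.
Bracket: h₀ sin ϕ sin δ + cos ϕ cos δ sin h₀ = 1.5440×0.06627×-0.37447 + 0.99780×0.92724×0.99964 = -0.038316 + 0.924867 = 0.886551.
Q̄ = (S_0/π) × [bracket] = (2297/π) × 0.886551 = 648.21 W/m².
— Configuration B (ϕ=-30.6°):
cos h₀ = −tan(-30.6°) tan(-21.992°) = -0.2388, h₀ = 1.8120 rad.
Bracket: h₀ sin ϕ sin δ + cos ϕ cos δ sin h₀ = 1.8120×-0.50904×-0.37447 + 0.86074×0.92724×0.97106 = 0.345404 + 0.775015 = 1.120419.
Q̄ = (S_0/π) × [bracket] = (2297/π) × 1.120419 = 819.20 W/m².
Ratio Q̄_A / Q̄_B = 648.21 / 819.20 = 0.7913.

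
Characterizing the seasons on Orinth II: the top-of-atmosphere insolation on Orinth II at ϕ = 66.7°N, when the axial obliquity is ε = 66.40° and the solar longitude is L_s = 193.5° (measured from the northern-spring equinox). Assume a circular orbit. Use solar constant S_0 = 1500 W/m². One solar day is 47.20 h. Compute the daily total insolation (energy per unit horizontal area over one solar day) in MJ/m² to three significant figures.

Solar declination: sin δ = sin ε · sin L_s = sin 66.40° × sin 193.5° = -0.21392, so δ = -12.352°.
cos h₀ = −tan(+66.7°) tan(-12.352°) = 0.5085, h₀ = 1.0374 rad.
Bracket: h₀ sin ϕ sin δ + cos ϕ cos δ sin h₀ = 1.0374×0.91845×-0.21392 + 0.39555×0.97685×0.86107 = -0.203823 + 0.332711 = 0.128888.
Q̄ = (S_0/π) × [bracket] = (1500/π) × 0.128888 = 61.539 W/m².
Daily total = Q̄ × 47.20 h × 3600 s/h = 61.539 × 47.20 × 3600 / 10⁶ = 10.46 MJ/m².

10.5 MJ/m²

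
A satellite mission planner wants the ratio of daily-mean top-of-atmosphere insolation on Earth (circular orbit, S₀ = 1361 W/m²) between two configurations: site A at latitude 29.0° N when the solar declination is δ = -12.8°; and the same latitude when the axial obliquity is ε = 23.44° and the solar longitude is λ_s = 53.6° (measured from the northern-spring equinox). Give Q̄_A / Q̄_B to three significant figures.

Q̄_A / Q̄_B ≈ 0.636

— Configuration A (φ=+29.0°):
cos H₀ = −tan(+29.0°) tan(-12.800°) = 0.1259, H₀ = 1.4445 rad.
Bracket: H₀ sin φ sin δ + cos φ cos δ sin H₀ = 1.4445×0.48481×-0.22155 + 0.87462×0.97515×0.99204 = -0.155153 + 0.846097 = 0.690944.
Q̄ = (S₀/π) × [bracket] = (1361/π) × 0.690944 = 299.33 W/m².
— Configuration B (φ=+29.0°):
Solar declination: sin δ = sin ε · sin λ_s = sin 23.44° × sin 53.6° = 0.32018, so δ = +18.674°.
cos H₀ = −tan(+29.0°) tan(+18.674°) = -0.1873, H₀ = 1.7592 rad.
Bracket: H₀ sin φ sin δ + cos φ cos δ sin H₀ = 1.7592×0.48481×0.32018 + 0.87462×0.94736×0.98230 = 0.273074 + 0.813914 = 1.086988.
Q̄ = (S₀/π) × [bracket] = (1361/π) × 1.086988 = 470.90 W/m².
Ratio Q̄_A / Q̄_B = 299.33 / 470.90 = 0.6357.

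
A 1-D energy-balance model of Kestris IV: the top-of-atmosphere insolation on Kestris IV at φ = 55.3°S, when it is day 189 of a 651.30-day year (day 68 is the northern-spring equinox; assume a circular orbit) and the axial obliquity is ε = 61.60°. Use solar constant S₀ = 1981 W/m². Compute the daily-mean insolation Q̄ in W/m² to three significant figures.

Q̄ ≈ 0.00 W/m²

Solar longitude: λ_s = 360° × (189 − 68)/651.30 = 66.882°.
sin δ = sin 61.60° × sin 66.882° = 0.80901, so δ = +53.999°.
cos H₀ = −tan(-55.3°) tan(+53.999°) = 1.9877 ≥ 1 ⇒ polar night, H₀ = 0 and Q̄ = 0.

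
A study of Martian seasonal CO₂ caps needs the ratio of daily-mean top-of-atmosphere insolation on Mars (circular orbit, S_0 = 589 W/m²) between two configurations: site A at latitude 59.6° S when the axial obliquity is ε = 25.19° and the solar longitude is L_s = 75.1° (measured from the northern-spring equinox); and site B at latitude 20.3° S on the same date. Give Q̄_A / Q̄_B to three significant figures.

Q̄_A / Q̄_B ≈ 0.0760

— Configuration A (ϕ=-59.6°):
Solar declination: sin δ = sin ε · sin L_s = sin 25.19° × sin 75.1° = 0.41131, so δ = +24.287°.
cos h₀ = −tan(-59.6°) tan(+24.287°) = 0.7691, h₀ = 0.6933 rad.
Bracket: h₀ sin ϕ sin δ + cos ϕ cos δ sin h₀ = 0.6933×-0.86251×0.41131 + 0.50603×0.91150×0.63909 = -0.245954 + 0.294778 = 0.048824.
Q̄ = (S_0/π) × [bracket] = (589/π) × 0.048824 = 9.1537 W/m².
— Configuration B (ϕ=-20.3°):
cos h₀ = −tan(-20.3°) tan(+24.287°) = 0.1669, h₀ = 1.4031 rad.
Bracket: h₀ sin ϕ sin δ + cos ϕ cos δ sin h₀ = 1.4031×-0.34694×0.41131 + 0.93789×0.91150×0.98597 = -0.200222 + 0.842893 = 0.642671.
Q̄ = (S_0/π) × [bracket] = (589/π) × 0.642671 = 120.49 W/m².
Ratio Q̄_A / Q̄_B = 9.1537 / 120.49 = 0.07597.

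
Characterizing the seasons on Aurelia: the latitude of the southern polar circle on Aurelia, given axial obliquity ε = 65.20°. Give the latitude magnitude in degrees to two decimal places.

24.80°

The polar circle is the lowest latitude that experiences at least one full rotation of continuous darkness at the northern-summer solstice; it lies at |φ| = 90° − ε = 90° − 65.20° = 24.80°.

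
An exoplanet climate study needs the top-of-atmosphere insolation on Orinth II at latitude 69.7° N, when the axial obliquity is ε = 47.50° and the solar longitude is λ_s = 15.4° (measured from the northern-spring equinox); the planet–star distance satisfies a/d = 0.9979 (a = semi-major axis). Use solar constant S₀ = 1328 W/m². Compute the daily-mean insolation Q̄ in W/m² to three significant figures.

Q̄ ≈ 286 W/m²

Solar declination: sin δ = sin ε · sin λ_s = sin 47.50° × sin 15.4° = 0.19579, so δ = +11.291°.
cos H₀ = −tan(+69.7°) tan(+11.291°) = -0.5397, H₀ = 2.1409 rad.
Bracket: H₀ sin φ sin δ + cos φ cos δ sin H₀ = 2.1409×0.93789×0.19579 + 0.34694×0.98065×0.84184 = 0.393132 + 0.286416 = 0.679548.
Inverse-square distance factor (a/d)² = 0.9979² = 0.995804.
Q̄ = (S₀/π) × 0.995804 × [bracket] = (1328/π) × 0.995804 × 0.679548 = 286.1 W/m².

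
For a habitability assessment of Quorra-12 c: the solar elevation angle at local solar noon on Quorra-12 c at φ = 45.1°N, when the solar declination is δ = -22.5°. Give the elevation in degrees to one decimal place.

22.4°

At local noon the hour angle is zero, so the zenith angle equals |φ − δ| = |+45.1° − (-22.500°)| = 67.600°.
Elevation = 90° − 67.600° = 22.4°.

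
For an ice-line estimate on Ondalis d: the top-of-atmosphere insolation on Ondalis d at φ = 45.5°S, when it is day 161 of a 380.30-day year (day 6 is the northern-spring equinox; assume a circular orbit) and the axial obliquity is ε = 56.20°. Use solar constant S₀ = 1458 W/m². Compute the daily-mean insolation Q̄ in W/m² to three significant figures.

Q̄ ≈ 92.8 W/m²

Solar longitude: λ_s = 360° × (161 − 6)/380.30 = 146.726°.
sin δ = sin 56.20° × sin 146.726° = 0.45591, so δ = +27.124°.
cos H₀ = −tan(-45.5°) tan(+27.124°) = 0.5213, H₀ = 1.0225 rad.
Bracket: H₀ sin φ sin δ + cos φ cos δ sin H₀ = 1.0225×-0.71325×0.45591 + 0.70091×0.89003×0.85340 = -0.332494 + 0.532377 = 0.199883.
Q̄ = (S₀/π) × [bracket] = (1458/π) × 0.199883 = 92.76 W/m².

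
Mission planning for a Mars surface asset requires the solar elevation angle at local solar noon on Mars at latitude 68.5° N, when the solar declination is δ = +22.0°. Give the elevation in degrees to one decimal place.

43.5°

At local noon the hour angle is zero, so the zenith angle equals |ϕ − δ| = |+68.5° − (+22.000°)| = 46.500°.
Elevation = 90° − 46.500° = 43.5°.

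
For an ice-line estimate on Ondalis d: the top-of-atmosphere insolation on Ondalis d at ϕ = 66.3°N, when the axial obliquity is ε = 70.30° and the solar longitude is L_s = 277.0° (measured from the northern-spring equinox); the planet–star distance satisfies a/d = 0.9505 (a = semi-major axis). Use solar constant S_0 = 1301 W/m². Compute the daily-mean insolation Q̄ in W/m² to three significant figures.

Solar declination: sin δ = sin ε · sin L_s = sin 70.30° × sin 277.0° = -0.93445, so δ = -69.140°.
cos h₀ = −tan(+66.3°) tan(-69.140°) = 5.9782 ≥ 1 ⇒ polar night, h₀ = 0 and Q̄ = 0.
Inverse-square distance factor (a/d)² = 0.9505² = 0.903450.

Q̄ ≈ 0.00 W/m²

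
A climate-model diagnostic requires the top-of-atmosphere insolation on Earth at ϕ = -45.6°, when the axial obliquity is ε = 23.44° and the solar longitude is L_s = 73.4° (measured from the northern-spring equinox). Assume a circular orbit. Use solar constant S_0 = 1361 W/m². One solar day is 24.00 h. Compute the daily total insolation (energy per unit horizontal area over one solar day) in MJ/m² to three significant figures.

Solar declination: sin δ = sin ε · sin L_s = sin 23.44° × sin 73.4° = 0.38121, so δ = +22.409°.
cos h₀ = −tan(-45.6°) tan(+22.409°) = 0.4211, h₀ = 1.1362 rad.
Bracket: h₀ sin ϕ sin δ + cos ϕ cos δ sin h₀ = 1.1362×-0.71447×0.38121 + 0.69966×0.92449×0.90703 = -0.309459 + 0.586693 = 0.277234.
Q̄ = (S_0/π) × [bracket] = (1361/π) × 0.277234 = 120.10 W/m².
Daily total = Q̄ × 24.00 h × 3600 s/h = 120.10 × 24.00 × 3600 / 10⁶ = 10.38 MJ/m².

10.4 MJ/m²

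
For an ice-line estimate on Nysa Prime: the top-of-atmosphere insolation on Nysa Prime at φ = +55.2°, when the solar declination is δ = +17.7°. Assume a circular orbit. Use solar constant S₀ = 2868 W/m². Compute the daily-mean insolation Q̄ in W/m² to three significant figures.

Q̄ ≈ 908 W/m²

cos H₀ = −tan(+55.2°) tan(+17.700°) = -0.4592, H₀ = 2.0479 rad.
Bracket: H₀ sin φ sin δ + cos φ cos δ sin H₀ = 2.0479×0.82115×0.30403 + 0.57071×0.95266×0.88834 = 0.511267 + 0.482984 = 0.994251.
Q̄ = (S₀/π) × [bracket] = (2868/π) × 0.994251 = 907.7 W/m².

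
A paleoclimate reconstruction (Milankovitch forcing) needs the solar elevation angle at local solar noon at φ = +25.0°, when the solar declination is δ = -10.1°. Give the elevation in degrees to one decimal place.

54.9°

At local noon the hour angle is zero, so the zenith angle equals |φ − δ| = |+25.0° − (-10.100°)| = 35.100°.
Elevation = 90° − 35.100° = 54.9°.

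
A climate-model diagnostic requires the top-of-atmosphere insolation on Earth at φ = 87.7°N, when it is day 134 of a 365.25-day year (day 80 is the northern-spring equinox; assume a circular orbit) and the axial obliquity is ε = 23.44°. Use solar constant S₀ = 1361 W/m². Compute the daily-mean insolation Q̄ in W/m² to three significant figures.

Q̄ ≈ 433 W/m²

Solar longitude: λ_s = 360° × (134 − 80)/365.25 = 53.224°.
sin δ = sin 23.44° × sin 53.224° = 0.31862, so δ = +18.580°.
cos H₀ = −tan(+87.7°) tan(+18.580°) = -8.3691 ≤ −1 ⇒ polar day, H₀ = π.
Bracket: H₀ sin φ sin δ + cos φ cos δ sin H₀ = 3.1416×0.99919×0.31862 + 0.04013×0.94788×0.00000 = 1.000166 + 0.000000 = 1.000166.
Q̄ = (S₀/π) × [bracket] = (1361/π) × 1.000166 = 433.3 W/m².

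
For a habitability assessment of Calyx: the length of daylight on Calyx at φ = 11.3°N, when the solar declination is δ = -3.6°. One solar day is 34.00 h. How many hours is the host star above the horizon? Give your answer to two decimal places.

16.86 h

cos H₀ = −tan φ · tan δ = −tan(+11.3°) × tan(-3.600°) = 0.0126, so H₀ = 1.5582 rad = 89.28°.
Daylight = 2H₀/(2π) × 34.00 h = (1.5582/π) × 34.00 = 16.86 h.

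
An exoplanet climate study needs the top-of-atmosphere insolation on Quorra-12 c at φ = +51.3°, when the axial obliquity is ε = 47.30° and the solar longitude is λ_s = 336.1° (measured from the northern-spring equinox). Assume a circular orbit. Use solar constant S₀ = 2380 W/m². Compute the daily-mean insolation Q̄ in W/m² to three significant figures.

Q̄ ≈ 210 W/m²

Solar declination: sin δ = sin ε · sin λ_s = sin 47.30° × sin 336.1° = -0.29774, so δ = -17.322°.
cos H₀ = −tan(+51.3°) tan(-17.322°) = 0.3893, H₀ = 1.1709 rad.
Bracket: H₀ sin φ sin δ + cos φ cos δ sin H₀ = 1.1709×0.78043×-0.29774 + 0.62524×0.95465×0.92111 = -0.272076 + 0.549797 = 0.277721.
Q̄ = (S₀/π) × [bracket] = (2380/π) × 0.277721 = 210.4 W/m².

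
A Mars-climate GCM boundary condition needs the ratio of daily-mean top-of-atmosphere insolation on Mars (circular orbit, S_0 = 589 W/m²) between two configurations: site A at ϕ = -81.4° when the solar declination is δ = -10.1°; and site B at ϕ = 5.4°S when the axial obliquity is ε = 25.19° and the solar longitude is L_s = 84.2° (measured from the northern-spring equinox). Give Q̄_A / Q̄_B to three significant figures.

— Configuration A (ϕ=-81.4°):
cos h₀ = −tan(-81.4°) tan(-10.100°) = -1.1778 ≤ −1 ⇒ polar day, h₀ = π.
Bracket: h₀ sin ϕ sin δ + cos ϕ cos δ sin h₀ = 3.1416×-0.98876×-0.17537 + 0.14954×0.98450×0.00000 = 0.544750 + 0.000000 = 0.544750.
Q̄ = (S_0/π) × [bracket] = (589/π) × 0.544750 = 102.13 W/m².
— Configuration B (ϕ=-5.4°):
Solar declination: sin δ = sin ε · sin L_s = sin 25.19° × sin 84.2° = 0.42344, so δ = +25.052°.
cos h₀ = −tan(-5.4°) tan(+25.052°) = 0.0442, h₀ = 1.5266 rad.
Bracket: h₀ sin ϕ sin δ + cos ϕ cos δ sin h₀ = 1.5266×-0.09411×0.42344 + 0.99556×0.90592×0.99902 = -0.060835 + 0.901014 = 0.840179.
Q̄ = (S_0/π) × [bracket] = (589/π) × 0.840179 = 157.52 W/m².
Ratio Q̄_A / Q̄_B = 102.13 / 157.52 = 0.6484.

Q̄_A / Q̄_B ≈ 0.648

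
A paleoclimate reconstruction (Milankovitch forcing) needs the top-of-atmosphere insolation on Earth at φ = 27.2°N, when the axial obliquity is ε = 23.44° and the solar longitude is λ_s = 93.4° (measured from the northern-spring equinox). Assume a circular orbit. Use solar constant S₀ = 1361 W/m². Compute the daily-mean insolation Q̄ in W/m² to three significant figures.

Q̄ ≈ 486 W/m²

Solar declination: sin δ = sin ε · sin λ_s = sin 23.44° × sin 93.4° = 0.39709, so δ = +23.396°.
cos H₀ = −tan(+27.2°) tan(+23.396°) = -0.2224, H₀ = 1.7950 rad.
Bracket: H₀ sin φ sin δ + cos φ cos δ sin H₀ = 1.7950×0.45710×0.39709 + 0.88942×0.91778×0.97497 = 0.325810 + 0.795860 = 1.121670.
Q̄ = (S₀/π) × [bracket] = (1361/π) × 1.121670 = 485.9 W/m².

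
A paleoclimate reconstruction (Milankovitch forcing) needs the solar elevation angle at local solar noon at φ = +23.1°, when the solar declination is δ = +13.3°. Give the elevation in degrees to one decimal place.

At local noon the hour angle is zero, so the zenith angle equals |φ − δ| = |+23.1° − (+13.300°)| = 9.800°.
Elevation = 90° − 9.800° = 80.2°.

80.2°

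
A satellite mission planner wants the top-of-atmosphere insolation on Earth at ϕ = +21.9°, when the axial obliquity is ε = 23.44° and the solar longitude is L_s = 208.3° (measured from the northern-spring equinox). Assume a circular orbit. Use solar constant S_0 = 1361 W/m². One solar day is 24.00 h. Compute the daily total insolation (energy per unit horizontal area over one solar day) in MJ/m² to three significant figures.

Solar declination: sin δ = sin ε · sin L_s = sin 23.44° × sin 208.3° = -0.18859, so δ = -10.870°.
cos h₀ = −tan(+21.9°) tan(-10.870°) = 0.0772, h₀ = 1.4935 rad.
Bracket: h₀ sin ϕ sin δ + cos ϕ cos δ sin h₀ = 1.4935×0.37299×-0.18859 + 0.92784×0.98206×0.99702 = -0.105056 + 0.908479 = 0.803423.
Q̄ = (S_0/π) × [bracket] = (1361/π) × 0.803423 = 348.06 W/m².
Daily total = Q̄ × 24.00 h × 3600 s/h = 348.06 × 24.00 × 3600 / 10⁶ = 30.07 MJ/m².

30.1 MJ/m²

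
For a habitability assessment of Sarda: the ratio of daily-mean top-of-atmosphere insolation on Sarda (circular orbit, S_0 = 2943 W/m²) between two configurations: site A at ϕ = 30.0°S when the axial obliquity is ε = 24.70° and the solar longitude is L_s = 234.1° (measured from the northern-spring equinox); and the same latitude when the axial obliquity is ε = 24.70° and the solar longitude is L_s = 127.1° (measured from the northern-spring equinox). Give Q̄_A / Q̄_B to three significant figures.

— Configuration A (ϕ=-30.0°):
Solar declination: sin δ = sin ε · sin L_s = sin 24.70° × sin 234.1° = -0.33849, so δ = -19.785°.
cos h₀ = −tan(-30.0°) tan(-19.785°) = -0.2077, h₀ = 1.7800 rad.
Bracket: h₀ sin ϕ sin δ + cos ϕ cos δ sin h₀ = 1.7800×-0.50000×-0.33849 + 0.86603×0.94097×0.97820 = 0.301256 + 0.797143 = 1.098399.
Q̄ = (S_0/π) × [bracket] = (2943/π) × 1.098399 = 1029.0 W/m².
— Configuration B (ϕ=-30.0°):
Solar declination: sin δ = sin ε · sin L_s = sin 24.70° × sin 127.1° = 0.33328, so δ = +19.468°.
cos h₀ = −tan(-30.0°) tan(+19.468°) = 0.2041, h₀ = 1.3653 rad.
Bracket: h₀ sin ϕ sin δ + cos ϕ cos δ sin h₀ = 1.3653×-0.50000×0.33328 + 0.86603×0.94283×0.97895 = -0.227514 + 0.799331 = 0.571817.
Q̄ = (S_0/π) × [bracket] = (2943/π) × 0.571817 = 535.67 W/m².
Ratio Q̄_A / Q̄_B = 1029.0 / 535.67 = 1.921.

Q̄_A / Q̄_B ≈ 1.92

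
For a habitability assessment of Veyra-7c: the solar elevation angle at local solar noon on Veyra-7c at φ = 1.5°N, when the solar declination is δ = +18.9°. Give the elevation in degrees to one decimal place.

At local noon the hour angle is zero, so the zenith angle equals |φ − δ| = |+1.5° − (+18.900°)| = 17.400°.
Elevation = 90° − 17.400° = 72.6°.

72.6°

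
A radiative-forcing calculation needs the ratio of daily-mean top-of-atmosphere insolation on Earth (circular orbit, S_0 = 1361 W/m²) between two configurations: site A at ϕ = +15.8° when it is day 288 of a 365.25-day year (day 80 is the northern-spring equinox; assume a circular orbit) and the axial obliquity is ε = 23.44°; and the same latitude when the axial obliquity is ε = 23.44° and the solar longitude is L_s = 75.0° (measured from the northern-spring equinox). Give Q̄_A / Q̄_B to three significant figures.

— Configuration A (ϕ=+15.8°):
Solar longitude: L_s = 360° × (288 − 80)/365.25 = 205.010°.
sin δ = sin 23.44° × sin 205.010° = -0.16818, so δ = -9.682°.
cos h₀ = −tan(+15.8°) tan(-9.682°) = 0.0483, h₀ = 1.5225 rad.
Bracket: h₀ sin ϕ sin δ + cos ϕ cos δ sin h₀ = 1.5225×0.27228×-0.16818 + 0.96222×0.98576×0.99883 = -0.069718 + 0.947408 = 0.877690.
Q̄ = (S_0/π) × [bracket] = (1361/π) × 0.877690 = 380.23 W/m².
— Configuration B (ϕ=+15.8°):
Solar declination: sin δ = sin ε · sin L_s = sin 23.44° × sin 75.0° = 0.38423, so δ = +22.596°.
cos h₀ = −tan(+15.8°) tan(+22.596°) = -0.1178, h₀ = 1.6888 rad.
Bracket: h₀ sin ϕ sin δ + cos ϕ cos δ sin h₀ = 1.6888×0.27228×0.38423 + 0.96222×0.92324×0.99304 = 0.176679 + 0.882177 = 1.058856.
Q̄ = (S_0/π) × [bracket] = (1361/π) × 1.058856 = 458.72 W/m².
Ratio Q̄_A / Q̄_B = 380.23 / 458.72 = 0.8289.

Q̄_A / Q̄_B ≈ 0.829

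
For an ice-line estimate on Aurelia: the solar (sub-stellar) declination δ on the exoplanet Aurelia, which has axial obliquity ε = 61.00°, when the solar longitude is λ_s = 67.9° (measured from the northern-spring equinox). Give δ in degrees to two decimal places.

sin δ = sin ε · sin λ_s = sin 61.00° × sin 67.9° = 0.810360.
δ = arcsin(0.810360) = +54.13°.

δ = +54.13°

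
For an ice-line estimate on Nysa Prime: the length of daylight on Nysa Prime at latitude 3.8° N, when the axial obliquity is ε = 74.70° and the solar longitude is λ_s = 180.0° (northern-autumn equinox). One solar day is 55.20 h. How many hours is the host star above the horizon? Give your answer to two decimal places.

27.60 h

Solar declination: sin δ = sin ε · sin λ_s = sin 74.70° × sin 180.0° = 0.00000, so δ = +0.000°.
cos H₀ = −tan φ · tan δ = −tan(+3.8°) × tan(+0.000°) = -0.0000, so H₀ = 1.5708 rad = 90.00°.
Daylight = 2H₀/(2π) × 55.20 h = (1.5708/π) × 55.20 = 27.60 h.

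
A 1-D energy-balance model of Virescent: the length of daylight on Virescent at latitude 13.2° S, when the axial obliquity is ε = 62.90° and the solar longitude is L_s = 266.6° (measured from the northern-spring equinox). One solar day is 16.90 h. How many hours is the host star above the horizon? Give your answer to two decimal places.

Solar declination: sin δ = sin ε · sin L_s = sin 62.90° × sin 266.6° = -0.88865, so δ = -62.704°.
cos h₀ = −tan ϕ · tan δ = −tan(-13.2°) × tan(-62.704°) = -0.4545, so h₀ = 2.0426 rad = 117.03°.
Daylight = 2h₀/(2π) × 16.90 h = (2.0426/π) × 16.90 = 10.99 h.

10.99 h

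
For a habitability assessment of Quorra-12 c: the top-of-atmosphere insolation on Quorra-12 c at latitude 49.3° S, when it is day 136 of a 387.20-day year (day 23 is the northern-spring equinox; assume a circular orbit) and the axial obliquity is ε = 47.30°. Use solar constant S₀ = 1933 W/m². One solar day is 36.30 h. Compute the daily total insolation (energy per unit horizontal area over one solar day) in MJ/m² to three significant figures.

Solar longitude: λ_s = 360° × (136 − 23)/387.20 = 105.062°.
sin δ = sin 47.30° × sin 105.062° = 0.70967, so δ = +45.208°.
cos H₀ = −tan(-49.3°) tan(+45.208°) = 1.1711 ≥ 1 ⇒ polar night, H₀ = 0 and Q̄ = 0.
Daily total = Q̄ × 36.30 h × 3600 s/h = 0.00 MJ/m².

0.00 MJ/m²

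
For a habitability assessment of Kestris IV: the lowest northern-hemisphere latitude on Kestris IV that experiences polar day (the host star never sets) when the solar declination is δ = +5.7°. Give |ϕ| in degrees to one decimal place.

|ϕ| = 84.3°

Polar day requires cos h₀ = −tan ϕ tan δ ≤ −1, i.e. tan ϕ tan δ ≥ 1.
The boundary is |tan ϕ| · |tan δ| = 1, so |ϕ| = 90° − |δ| = 90° − 5.7° = 84.3° in the northern hemisphere.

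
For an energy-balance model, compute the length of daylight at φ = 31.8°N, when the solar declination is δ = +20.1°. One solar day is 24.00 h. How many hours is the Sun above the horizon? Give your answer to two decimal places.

13.75 h

cos H₀ = −tan φ · tan δ = −tan(+31.8°) × tan(+20.100°) = -0.2269, so H₀ = 1.7997 rad = 103.11°.
Daylight = 2H₀/(2π) × 24.00 h = (1.7997/π) × 24.00 = 13.75 h.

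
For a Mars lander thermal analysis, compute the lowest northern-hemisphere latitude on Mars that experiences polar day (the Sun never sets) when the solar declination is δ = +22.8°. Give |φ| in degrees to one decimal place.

Polar day requires cos H₀ = −tan φ tan δ ≤ −1, i.e. tan φ tan δ ≥ 1.
The boundary is |tan φ| · |tan δ| = 1, so |φ| = 90° − |δ| = 90° − 22.8° = 67.2° in the northern hemisphere.

|φ| = 67.2°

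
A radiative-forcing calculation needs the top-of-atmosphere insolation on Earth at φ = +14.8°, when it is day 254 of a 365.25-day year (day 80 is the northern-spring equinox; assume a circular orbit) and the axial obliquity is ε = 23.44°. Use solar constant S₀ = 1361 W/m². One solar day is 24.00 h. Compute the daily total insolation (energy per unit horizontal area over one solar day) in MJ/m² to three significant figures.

Solar longitude: λ_s = 360° × (254 − 80)/365.25 = 171.499°.
sin δ = sin 23.44° × sin 171.499° = 0.05880, so δ = +3.371°.
cos H₀ = −tan(+14.8°) tan(+3.371°) = -0.0156, H₀ = 1.5864 rad.
Bracket: H₀ sin φ sin δ + cos φ cos δ sin H₀ = 1.5864×0.25545×0.05880 + 0.96682×0.99827×0.99988 = 0.023828 + 0.965032 = 0.988860.
Q̄ = (S₀/π) × [bracket] = (1361/π) × 0.988860 = 428.39 W/m².
Daily total = Q̄ × 24.00 h × 3600 s/h = 428.39 × 24.00 × 3600 / 10⁶ = 37.01 MJ/m².

37.0 MJ/m²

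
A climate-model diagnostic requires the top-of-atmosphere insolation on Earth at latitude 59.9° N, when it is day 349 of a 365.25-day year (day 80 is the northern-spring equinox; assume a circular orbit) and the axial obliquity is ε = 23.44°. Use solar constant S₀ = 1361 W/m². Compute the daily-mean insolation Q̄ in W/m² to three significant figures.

Solar longitude: λ_s = 360° × (349 − 80)/365.25 = 265.133°.
sin δ = sin 23.44° × sin 265.133° = -0.39635, so δ = -23.350°.
cos H₀ = −tan(+59.9°) tan(-23.350°) = 0.7447, H₀ = 0.7306 rad.
Bracket: H₀ sin φ sin δ + cos φ cos δ sin H₀ = 0.7306×0.86515×-0.39635 + 0.50151×0.91810×0.66735 = -0.250524 + 0.307272 = 0.056748.
Q̄ = (S₀/π) × [bracket] = (1361/π) × 0.056748 = 24.58 W/m².

Q̄ ≈ 24.6 W/m²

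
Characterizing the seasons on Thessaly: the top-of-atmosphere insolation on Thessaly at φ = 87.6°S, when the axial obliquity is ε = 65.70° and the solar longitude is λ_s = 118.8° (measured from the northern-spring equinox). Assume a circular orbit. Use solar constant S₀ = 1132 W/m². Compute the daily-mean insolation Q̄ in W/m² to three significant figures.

Solar declination: sin δ = sin ε · sin λ_s = sin 65.70° × sin 118.8° = 0.79867, so δ = +53.003°.
cos H₀ = −tan(-87.6°) tan(+53.003°) = 31.6660 ≥ 1 ⇒ polar night, H₀ = 0 and Q̄ = 0.

Q̄ ≈ 0.00 W/m²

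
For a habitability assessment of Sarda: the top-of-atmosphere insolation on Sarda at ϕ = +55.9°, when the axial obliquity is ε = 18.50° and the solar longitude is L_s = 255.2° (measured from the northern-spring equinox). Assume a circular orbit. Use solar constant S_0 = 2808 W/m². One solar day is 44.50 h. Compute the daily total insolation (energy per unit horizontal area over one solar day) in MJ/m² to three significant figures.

28.1 MJ/m²

Solar declination: sin δ = sin ε · sin L_s = sin 18.50° × sin 255.2° = -0.30678, so δ = -17.865°.
cos h₀ = −tan(+55.9°) tan(-17.865°) = 0.4761, h₀ = 1.0746 rad.
Bracket: h₀ sin ϕ sin δ + cos ϕ cos δ sin h₀ = 1.0746×0.82806×-0.30678 + 0.56064×0.95178×0.87941 = -0.272983 + 0.469258 = 0.196275.
Q̄ = (S_0/π) × [bracket] = (2808/π) × 0.196275 = 175.43 W/m².
Daily total = Q̄ × 44.50 h × 3600 s/h = 175.43 × 44.50 × 3600 / 10⁶ = 28.10 MJ/m².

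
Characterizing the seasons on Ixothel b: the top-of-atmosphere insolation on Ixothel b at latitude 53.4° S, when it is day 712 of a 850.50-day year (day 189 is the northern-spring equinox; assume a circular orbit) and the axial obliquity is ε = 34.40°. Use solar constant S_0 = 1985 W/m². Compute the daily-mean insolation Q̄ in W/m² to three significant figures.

Solar longitude: L_s = 360° × (712 − 189)/850.50 = 221.376°.
sin δ = sin 34.40° × sin 221.376° = -0.37344, so δ = -21.928°.
cos h₀ = −tan(-53.4°) tan(-21.928°) = -0.5421, h₀ = 2.1437 rad.
Bracket: h₀ sin ϕ sin δ + cos ϕ cos δ sin h₀ = 2.1437×-0.80282×-0.37344 + 0.59622×0.92765×0.84035 = 0.642692 + 0.464784 = 1.107476.
Q̄ = (S_0/π) × [bracket] = (1985/π) × 1.107476 = 699.8 W/m².

Q̄ ≈ 700 W/m²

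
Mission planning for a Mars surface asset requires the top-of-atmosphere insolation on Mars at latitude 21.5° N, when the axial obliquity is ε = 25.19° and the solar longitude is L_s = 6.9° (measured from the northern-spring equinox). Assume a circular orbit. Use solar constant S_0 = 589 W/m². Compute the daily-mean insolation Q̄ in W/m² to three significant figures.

Q̄ ≈ 180 W/m²

Solar declination: sin δ = sin ε · sin L_s = sin 25.19° × sin 6.9° = 0.05113, so δ = +2.931°.
cos h₀ = −tan(+21.5°) tan(+2.931°) = -0.0202, h₀ = 1.5910 rad.
Bracket: h₀ sin ϕ sin δ + cos ϕ cos δ sin h₀ = 1.5910×0.36650×0.05113 + 0.93042×0.99869×0.99980 = 0.029814 + 0.929015 = 0.958829.
Q̄ = (S_0/π) × [bracket] = (589/π) × 0.958829 = 179.8 W/m².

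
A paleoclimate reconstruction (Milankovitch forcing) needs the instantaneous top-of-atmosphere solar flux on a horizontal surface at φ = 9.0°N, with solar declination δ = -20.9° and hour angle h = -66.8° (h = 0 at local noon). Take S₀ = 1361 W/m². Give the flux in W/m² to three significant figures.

419 W/m²

cos θ_z = sin φ sin δ + cos φ cos δ cos h = -0.055806 + 0.363491 = 0.307685.
Flux = S₀ · cos θ_z = 1361 × 0.307685 = 418.8 W/m².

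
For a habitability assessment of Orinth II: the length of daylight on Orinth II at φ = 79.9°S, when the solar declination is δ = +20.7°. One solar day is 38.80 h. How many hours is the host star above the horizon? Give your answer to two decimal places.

cos H₀ = −tan φ · tan δ = 2.1213 ≥ 1, so the host star never rises (polar night) and H₀ = 0.
Daylight = 2H₀/(2π) × 38.80 h = (0.0000/π) × 38.80 = 0.00 h.

0.00 h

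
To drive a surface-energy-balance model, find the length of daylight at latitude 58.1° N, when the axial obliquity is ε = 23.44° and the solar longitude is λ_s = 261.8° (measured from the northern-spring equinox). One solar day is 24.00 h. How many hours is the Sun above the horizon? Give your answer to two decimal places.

Solar declination: sin δ = sin ε · sin λ_s = sin 23.44° × sin 261.8° = -0.39372, so δ = -23.186°.
cos H₀ = −tan φ · tan δ = −tan(+58.1°) × tan(-23.186°) = 0.6881, so H₀ = 0.8119 rad = 46.52°.
Daylight = 2H₀/(2π) × 24.00 h = (0.8119/π) × 24.00 = 6.20 h.

6.20 h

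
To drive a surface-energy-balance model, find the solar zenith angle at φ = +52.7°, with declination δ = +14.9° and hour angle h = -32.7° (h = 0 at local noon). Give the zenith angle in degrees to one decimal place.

θ_z = 45.8°

cos θ_z = sin φ sin δ + cos φ cos δ cos h = 0.204542 + 0.492799 = 0.697341.
θ_z = arccos(0.697341) = 45.8°.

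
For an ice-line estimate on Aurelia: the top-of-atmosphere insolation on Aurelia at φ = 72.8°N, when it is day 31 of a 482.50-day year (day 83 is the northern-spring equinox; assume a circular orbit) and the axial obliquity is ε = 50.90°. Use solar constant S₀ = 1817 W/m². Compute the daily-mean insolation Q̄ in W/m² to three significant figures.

Solar longitude: λ_s = 360° × (31 − 83)/482.50 = -38.798°, i.e. -38.798° + 360° = 321.202°.
sin δ = sin 50.90° × sin 321.202° = -0.48625, so δ = -29.095°.
cos H₀ = −tan(+72.8°) tan(-29.095°) = 1.7977 ≥ 1 ⇒ polar night, H₀ = 0 and Q̄ = 0.

Q̄ ≈ 0.00 W/m²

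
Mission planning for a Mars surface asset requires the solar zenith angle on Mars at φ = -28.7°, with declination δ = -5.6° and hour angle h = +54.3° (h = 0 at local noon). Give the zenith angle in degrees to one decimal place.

θ_z = 56.2°

cos θ_z = sin φ sin δ + cos φ cos δ cos h = 0.046862 + 0.509408 = 0.556270.
θ_z = arccos(0.556270) = 56.2°.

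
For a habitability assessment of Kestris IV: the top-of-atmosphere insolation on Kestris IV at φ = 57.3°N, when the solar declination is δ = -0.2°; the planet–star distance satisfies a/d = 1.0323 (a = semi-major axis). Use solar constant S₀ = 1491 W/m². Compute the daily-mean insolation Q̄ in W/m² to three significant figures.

Q̄ ≈ 271 W/m²

cos H₀ = −tan(+57.3°) tan(-0.200°) = 0.0054, H₀ = 1.5654 rad.
Bracket: H₀ sin φ sin δ + cos φ cos δ sin H₀ = 1.5654×0.84151×-0.00349 + 0.54024×0.99999×0.99999 = -0.004597 + 0.540229 = 0.535632.
Inverse-square distance factor (a/d)² = 1.0323² = 1.065643.
Q̄ = (S₀/π) × 1.065643 × [bracket] = (1491/π) × 1.065643 × 0.535632 = 270.9 W/m².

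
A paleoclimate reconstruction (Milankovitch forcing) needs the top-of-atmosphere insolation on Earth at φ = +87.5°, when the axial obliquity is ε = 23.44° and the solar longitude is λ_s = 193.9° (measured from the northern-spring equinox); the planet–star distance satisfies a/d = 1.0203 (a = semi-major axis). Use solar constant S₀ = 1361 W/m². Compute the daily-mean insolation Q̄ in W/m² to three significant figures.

Q̄ ≈ 0.00 W/m²

Solar declination: sin δ = sin ε · sin λ_s = sin 23.44° × sin 193.9° = -0.09556, so δ = -5.484°.
cos H₀ = −tan(+87.5°) tan(-5.484°) = 2.1987 ≥ 1 ⇒ polar night, H₀ = 0 and Q̄ = 0.
Inverse-square distance factor (a/d)² = 1.0203² = 1.041012.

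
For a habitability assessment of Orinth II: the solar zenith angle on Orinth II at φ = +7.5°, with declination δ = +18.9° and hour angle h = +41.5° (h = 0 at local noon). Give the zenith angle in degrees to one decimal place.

θ_z = 41.9°

cos θ_z = sin φ sin δ + cos φ cos δ cos h = 0.042280 + 0.702514 = 0.744794.
θ_z = arccos(0.744794) = 41.9°.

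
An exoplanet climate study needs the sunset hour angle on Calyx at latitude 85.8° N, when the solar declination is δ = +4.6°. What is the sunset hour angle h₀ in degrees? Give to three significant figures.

h₀ = 180°

Sunrise equation: cos h₀ = −tan ϕ · tan δ = -1.0956 ≤ −1, so the host star never sets (polar day) and h₀ = π.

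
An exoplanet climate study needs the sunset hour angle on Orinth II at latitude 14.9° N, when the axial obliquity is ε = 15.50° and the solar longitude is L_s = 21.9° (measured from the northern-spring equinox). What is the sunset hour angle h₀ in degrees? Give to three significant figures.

h₀ = 91.5°

Solar declination: sin δ = sin ε · sin L_s = sin 15.50° × sin 21.9° = 0.09968, so δ = +5.721°.
cos h₀ = −tan ϕ · tan δ = −tan(+14.9°) × tan(+5.721°) = -0.0267, so h₀ = 1.5975 rad = 91.53°.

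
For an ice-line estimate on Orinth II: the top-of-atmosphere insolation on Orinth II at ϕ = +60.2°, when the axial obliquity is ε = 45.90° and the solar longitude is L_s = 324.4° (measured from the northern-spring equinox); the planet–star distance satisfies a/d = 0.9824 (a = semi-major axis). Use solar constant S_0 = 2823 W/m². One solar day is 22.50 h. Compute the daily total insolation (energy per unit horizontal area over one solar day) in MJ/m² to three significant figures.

2.63 MJ/m²

Solar declination: sin δ = sin ε · sin L_s = sin 45.90° × sin 324.4° = -0.41804, so δ = -24.711°.
cos h₀ = −tan(+60.2°) tan(-24.711°) = 0.8035, h₀ = 0.6376 rad.
Bracket: h₀ sin ϕ sin δ + cos ϕ cos δ sin h₀ = 0.6376×0.86777×-0.41804 + 0.49697×0.90843×0.59529 = -0.231297 + 0.268751 = 0.037454.
Inverse-square distance factor (a/d)² = 0.9824² = 0.965110.
Q̄ = (S_0/π) × 0.965110 × [bracket] = (2823/π) × 0.965110 × 0.037454 = 32.481 W/m².
Daily total = Q̄ × 22.50 h × 3600 s/h = 32.481 × 22.50 × 3600 / 10⁶ = 2.631 MJ/m².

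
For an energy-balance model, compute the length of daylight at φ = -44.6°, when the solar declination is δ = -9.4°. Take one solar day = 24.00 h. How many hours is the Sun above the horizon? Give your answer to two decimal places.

13.25 h

cos H₀ = −tan φ · tan δ = −tan(-44.6°) × tan(-9.400°) = -0.1633, so H₀ = 1.7348 rad = 99.40°.
Daylight = 2H₀/(2π) × 24.00 h = (1.7348/π) × 24.00 = 13.25 h.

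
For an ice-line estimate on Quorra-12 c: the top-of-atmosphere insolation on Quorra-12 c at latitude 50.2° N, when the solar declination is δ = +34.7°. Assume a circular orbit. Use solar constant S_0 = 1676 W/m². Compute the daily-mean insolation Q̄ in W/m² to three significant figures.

cos h₀ = −tan(+50.2°) tan(+34.700°) = -0.8311, h₀ = 2.5518 rad.
Bracket: h₀ sin ϕ sin δ + cos ϕ cos δ sin h₀ = 2.5518×0.76828×0.56928 + 0.64011×0.82214×0.55615 = 1.116072 + 0.292680 = 1.408752.
Q̄ = (S_0/π) × [bracket] = (1676/π) × 1.408752 = 751.6 W/m².

Q̄ ≈ 752 W/m²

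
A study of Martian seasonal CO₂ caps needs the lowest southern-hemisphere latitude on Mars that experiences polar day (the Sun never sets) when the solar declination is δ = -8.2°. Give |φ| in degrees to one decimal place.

|φ| = 81.8°

Polar day requires cos H₀ = −tan φ tan δ ≤ −1, i.e. tan φ tan δ ≥ 1.
The boundary is |tan φ| · |tan δ| = 1, so |φ| = 90° − |δ| = 90° − 8.2° = 81.8° in the southern hemisphere.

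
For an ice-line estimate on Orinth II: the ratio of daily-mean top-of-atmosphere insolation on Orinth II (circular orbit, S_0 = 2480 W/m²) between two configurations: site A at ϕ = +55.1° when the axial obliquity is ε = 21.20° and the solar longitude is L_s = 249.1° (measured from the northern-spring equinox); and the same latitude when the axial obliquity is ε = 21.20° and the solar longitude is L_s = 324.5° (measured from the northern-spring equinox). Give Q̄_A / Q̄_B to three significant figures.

— Configuration A (ϕ=+55.1°):
Solar declination: sin δ = sin ε · sin L_s = sin 21.20° × sin 249.1° = -0.33783, so δ = -19.745°.
cos h₀ = −tan(+55.1°) tan(-19.745°) = 0.5145, h₀ = 1.0303 rad.
Bracket: h₀ sin ϕ sin δ + cos ϕ cos δ sin h₀ = 1.0303×0.82015×-0.33783 + 0.57215×0.94121×0.85748 = -0.285467 + 0.461764 = 0.176297.
Q̄ = (S_0/π) × [bracket] = (2480/π) × 0.176297 = 139.17 W/m².
— Configuration B (ϕ=+55.1°):
Solar declination: sin δ = sin ε · sin L_s = sin 21.20° × sin 324.5° = -0.21000, so δ = -12.122°.
cos h₀ = −tan(+55.1°) tan(-12.122°) = 0.3079, h₀ = 1.2578 rad.
Bracket: h₀ sin ϕ sin δ + cos ϕ cos δ sin h₀ = 1.2578×0.82015×-0.21000 + 0.57215×0.97770×0.95142 = -0.216633 + 0.532216 = 0.315583.
Q̄ = (S_0/π) × [bracket] = (2480/π) × 0.315583 = 249.12 W/m².
Ratio Q̄_A / Q̄_B = 139.17 / 249.12 = 0.5586.

Q̄_A / Q̄_B ≈ 0.559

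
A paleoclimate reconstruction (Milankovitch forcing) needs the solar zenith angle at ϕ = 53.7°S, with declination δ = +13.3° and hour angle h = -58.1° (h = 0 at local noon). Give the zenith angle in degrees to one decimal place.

cos θ_z = sin ϕ sin δ + cos ϕ cos δ cos h = -0.185404 + 0.304452 = 0.119048.
θ_z = arccos(0.119048) = 83.2°.

θ_z = 83.2°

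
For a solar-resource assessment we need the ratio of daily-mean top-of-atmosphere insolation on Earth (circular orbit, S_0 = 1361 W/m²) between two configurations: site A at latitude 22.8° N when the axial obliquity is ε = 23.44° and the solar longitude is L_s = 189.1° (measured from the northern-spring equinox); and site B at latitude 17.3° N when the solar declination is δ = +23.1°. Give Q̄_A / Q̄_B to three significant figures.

Q̄_A / Q̄_B ≈ 0.825

— Configuration A (ϕ=+22.8°):
Solar declination: sin δ = sin ε · sin L_s = sin 23.44° × sin 189.1° = -0.06291, so δ = -3.607°.
cos h₀ = −tan(+22.8°) tan(-3.607°) = 0.0265, h₀ = 1.5443 rad.
Bracket: h₀ sin ϕ sin δ + cos ϕ cos δ sin h₀ = 1.5443×0.38752×-0.06291 + 0.92186×0.99802×0.99965 = -0.037648 + 0.919713 = 0.882065.
Q̄ = (S_0/π) × [bracket] = (1361/π) × 0.882065 = 382.13 W/m².
— Configuration B (ϕ=+17.3°):
cos h₀ = −tan(+17.3°) tan(+23.100°) = -0.1329, h₀ = 1.7040 rad.
Bracket: h₀ sin ϕ sin δ + cos ϕ cos δ sin h₀ = 1.7040×0.29737×0.39234 + 0.95476×0.91982×0.99114 = 0.198806 + 0.870426 = 1.069232.
Q̄ = (S_0/π) × [bracket] = (1361/π) × 1.069232 = 463.21 W/m².
Ratio Q̄_A / Q̄_B = 382.13 / 463.21 = 0.8250.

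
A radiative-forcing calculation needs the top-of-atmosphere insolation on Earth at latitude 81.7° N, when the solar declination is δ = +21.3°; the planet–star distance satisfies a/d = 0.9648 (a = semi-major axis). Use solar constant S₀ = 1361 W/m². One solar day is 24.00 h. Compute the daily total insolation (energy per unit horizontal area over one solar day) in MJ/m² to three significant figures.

39.3 MJ/m²

cos H₀ = −tan(+81.7°) tan(+21.300°) = -2.6726 ≤ −1 ⇒ polar day, H₀ = π.
Bracket: H₀ sin φ sin δ + cos φ cos δ sin H₀ = 3.1416×0.98953×0.36325 + 0.14436×0.93169×0.00000 = 1.129238 + 0.000000 = 1.129238.
Inverse-square distance factor (a/d)² = 0.9648² = 0.930839.
Q̄ = (S₀/π) × 0.930839 × [bracket] = (1361/π) × 0.930839 × 1.129238 = 455.37 W/m².
Daily total = Q̄ × 24.00 h × 3600 s/h = 455.37 × 24.00 × 3600 / 10⁶ = 39.34 MJ/m².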